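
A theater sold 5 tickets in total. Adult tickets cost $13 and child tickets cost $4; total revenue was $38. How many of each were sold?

Let a = adult tickets, c = child tickets.
  a + c = 5
  13a + 4c = 38
Row-reduce the augmented matrix:
R2 ← R2 − 13·R1.
R2 ← R2 / (-9).
R1 ← R1 − 1·R2.
Reading off the reduced rows gives a = 2, c = 3.

adult tickets: 2, child tickets: 3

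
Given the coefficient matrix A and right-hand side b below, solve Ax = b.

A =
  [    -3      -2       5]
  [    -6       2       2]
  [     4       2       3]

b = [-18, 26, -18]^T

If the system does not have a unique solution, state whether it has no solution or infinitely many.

x_1 = -4, x_2 = 5, x_3 = -4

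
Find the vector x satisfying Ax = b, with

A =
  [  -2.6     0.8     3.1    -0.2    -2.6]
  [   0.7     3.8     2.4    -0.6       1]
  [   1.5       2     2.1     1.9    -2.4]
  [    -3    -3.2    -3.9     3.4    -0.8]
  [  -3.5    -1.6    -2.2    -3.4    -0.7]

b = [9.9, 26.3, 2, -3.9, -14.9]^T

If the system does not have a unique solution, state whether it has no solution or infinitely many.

Row-reduce the augmented matrix:
R1 ← R1 / (-13/5).
R2 ← R2 − 7/10·R1.
R3 ← R3 − 3/2·R1.
R4 ← R4 + 3·R1.
R5 ← R5 + 7/2·R1.
R2 ← R2 / (261/65).
R1 ← R1 + 4/13·R2.
R3 ← R3 − 32/13·R2.
R4 ← R4 + 268/65·R2.
R5 ← R5 + 174/65·R2.
R3 ← R3 / (343/180).
R1 ← R1 + 17/18·R3.
R2 ← R2 − 29/36·R3.
R4 ← R4 + 187/45·R3.
R5 ← R5 + 253/60·R3.
R4 ← R4 / (384218/49735).
R1 ← R1 − 11041/9947·R4.
R2 ← R2 + 21619/19894·R4.
R3 ← R3 − 11408/9947·R4.
R5 ← R5 − 126261/99470·R4.
R5 ← R5 / (-19156117/3842180).
R1 ← R1 + 31443/384218·R5.
R2 ← R2 − 692477/768436·R5.
R3 ← R3 + 229250/192109·R5.
R4 ← R4 + 318203/384218·R5.
Reading off the reduced rows gives x_1 = -5, x_2 = 5, x_3 = 3, x_4 = 4, x_5 = 6.

x_1 = -5, x_2 = 5, x_3 = 3, x_4 = 4, x_5 = 6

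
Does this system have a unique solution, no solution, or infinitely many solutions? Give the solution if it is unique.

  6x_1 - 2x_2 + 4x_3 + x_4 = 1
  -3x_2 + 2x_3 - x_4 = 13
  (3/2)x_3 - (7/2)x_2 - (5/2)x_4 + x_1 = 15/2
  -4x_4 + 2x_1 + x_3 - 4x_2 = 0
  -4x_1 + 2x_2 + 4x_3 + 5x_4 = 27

Row-reduce:
R1 ← R1 / (6).
R3 ← R3 − 1·R1.
R4 ← R4 − 2·R1.
R5 ← R5 + 4·R1.
R2 ← R2 / (-3).
R1 ← R1 + 1/3·R2.
R3 ← R3 + 19/6·R2.
R4 ← R4 + 10/3·R2.
R5 ← R5 − 2/3·R2.
R3 ← R3 / (-23/18).
R1 ← R1 − 4/9·R3.
R2 ← R2 + 2/3·R3.
R4 ← R4 + 23/9·R3.
R5 ← R5 − 64/9·R3.
Swap R4 and R5.
R4 ← R4 / (-81/23).
R1 ← R1 + 13/46·R4.
R2 ← R2 − 27/23·R4.
R3 ← R3 − 29/23·R4.
Row 5 reduces to 0 = -2, a contradiction. The system is inconsistent.

no solution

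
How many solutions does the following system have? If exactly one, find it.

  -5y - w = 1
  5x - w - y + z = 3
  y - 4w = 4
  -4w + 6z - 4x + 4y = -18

Row-reduce the augmented matrix:
Swap R1 and R2.
R1 ← R1 / (5).
R4 ← R4 + 4·R1.
R2 ← R2 / (-5).
R1 ← R1 + 1/5·R2.
R3 ← R3 − 1·R2.
R4 ← R4 − 16/5·R2.
Swap R3 and R4.
R3 ← R3 / (34/5).
R1 ← R1 − 1/5·R3.
R4 ← R4 / (-21/5).
R2 ← R2 − 1/5·R4.
R3 ← R3 + 4/5·R4.
Reading off the reduced rows gives x = 1, y = 0, z = -3, w = -1.

x = 1, y = 0, z = -3, w = -1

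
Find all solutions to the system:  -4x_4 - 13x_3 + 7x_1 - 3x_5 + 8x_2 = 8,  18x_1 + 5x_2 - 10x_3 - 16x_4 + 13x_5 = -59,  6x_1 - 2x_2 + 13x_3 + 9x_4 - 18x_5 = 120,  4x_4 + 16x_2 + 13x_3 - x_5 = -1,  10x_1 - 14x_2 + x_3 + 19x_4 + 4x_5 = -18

Row-reduce the augmented matrix:
R1 ← R1 / (7).
R2 ← R2 − 18·R1.
R3 ← R3 − 6·R1.
R5 ← R5 − 10·R1.
R2 ← R2 / (-109/7).
R1 ← R1 − 8/7·R2.
R3 ← R3 + 62/7·R2.
R4 ← R4 − 16·R2.
R5 ← R5 + 178/7·R2.
R3 ← R3 / (1179/109).
R1 ← R1 + 15/109·R3.
R2 ← R2 + 164/109·R3.
R4 ← R4 − 4041/109·R3.
R5 ← R5 + 2037/109·R3.
R4 ← R4 / (-7285/131).
R1 ← R1 + 311/393·R4.
R2 ← R2 − 3004/1179·R4.
R3 ← R3 − 1709/1179·R4.
R5 ← R5 − 24026/393·R4.
R5 ← R5 / (76164/1457).
R1 ← R1 + 1268/1457·R5.
R2 ← R2 − 127/1457·R5.
R3 ← R3 − 647/1457·R5.
R4 ← R4 + 2975/1457·R5.
Reading off the reduced rows gives x_1 = 1, x_2 = -1, x_3 = 1, x_4 = -1, x_5 = -6.

x_1 = 1, x_2 = -1, x_3 = 1, x_4 = -1, x_5 = -6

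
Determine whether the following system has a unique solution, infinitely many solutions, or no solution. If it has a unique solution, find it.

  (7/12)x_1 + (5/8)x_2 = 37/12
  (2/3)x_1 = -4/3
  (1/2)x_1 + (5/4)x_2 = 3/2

Row-reduce:
R1 ← R1 / (7/12).
R2 ← R2 − 2/3·R1.
R3 ← R3 − 1/2·R1.
R2 ← R2 / (-5/7).
R1 ← R1 − 15/14·R2.
R3 ← R3 − 5/7·R2.
Row 3 reduces to 0 = -6, a contradiction. The system is inconsistent.

no solution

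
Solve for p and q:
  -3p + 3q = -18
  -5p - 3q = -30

p = 6, q = 0

Row-reduce the augmented matrix:
R1 ← R1 / (-3).
R2 ← R2 + 5·R1.
R2 ← R2 / (-8).
R1 ← R1 + 1·R2.
Reading off the reduced rows gives p = 6, q = 0.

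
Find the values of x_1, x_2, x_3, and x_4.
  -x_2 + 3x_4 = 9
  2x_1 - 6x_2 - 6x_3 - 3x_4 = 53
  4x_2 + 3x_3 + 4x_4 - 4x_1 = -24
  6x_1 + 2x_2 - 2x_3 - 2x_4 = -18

Row-reduce the augmented matrix:
Swap R1 and R2.
R1 ← R1 / (2).
R3 ← R3 + 4·R1.
R4 ← R4 − 6·R1.
R2 ← R2 / (-1).
R1 ← R1 + 3·R2.
R3 ← R3 + 8·R2.
R4 ← R4 − 20·R2.
R3 ← R3 / (-9).
R1 ← R1 + 3·R3.
R4 ← R4 − 16·R3.
R4 ← R4 / (187/9).
R1 ← R1 + 11/6·R4.
R2 ← R2 + 3·R4.
R3 ← R3 − 26/9·R4.
Reading off the reduced rows gives x_1 = -2, x_2 = -6, x_3 = -4, x_4 = 1.

x_1 = -2, x_2 = -6, x_3 = -4, x_4 = 1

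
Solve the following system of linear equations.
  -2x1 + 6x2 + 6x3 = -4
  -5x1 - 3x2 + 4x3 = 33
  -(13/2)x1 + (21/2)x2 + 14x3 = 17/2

infinitely many solutions

Row-reduce:
R1 ← R1 / (-2).
R2 ← R2 + 5·R1.
R3 ← R3 + 13/2·R1.
R2 ← R2 / (-18).
R1 ← R1 + 3·R2.
R3 ← R3 + 9·R2.
Rank is 2 with 3 unknowns, leaving x3 free.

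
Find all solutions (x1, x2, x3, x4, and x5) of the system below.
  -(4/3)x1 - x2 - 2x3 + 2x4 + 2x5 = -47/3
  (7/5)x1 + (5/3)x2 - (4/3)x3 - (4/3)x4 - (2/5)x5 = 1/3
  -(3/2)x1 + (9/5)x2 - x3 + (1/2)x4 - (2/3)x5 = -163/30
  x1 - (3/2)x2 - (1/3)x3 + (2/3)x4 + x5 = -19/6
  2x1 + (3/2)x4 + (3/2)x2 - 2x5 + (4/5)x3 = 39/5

Row-reduce the augmented matrix:
R1 ← R1 / (-4/3).
R2 ← R2 − 7/5·R1.
R3 ← R3 + 3/2·R1.
R4 ← R4 − 1·R1.
R5 ← R5 − 2·R1.
R2 ← R2 / (37/60).
R1 ← R1 − 3/4·R2.
R3 ← R3 − 117/40·R2.
R4 ← R4 + 9/4·R2.
R3 ← R3 / (3244/185).
R1 ← R1 − 210/37·R3.
R2 ← R2 + 206/37·R3.
R4 ← R4 + 1594/111·R3.
R5 ← R5 + 11/5·R3.
R4 ← R4 / (1793/3244).
R1 ← R1 + 2235/3244·R4.
R2 ← R2 + 1515/3244·R4.
R3 ← R3 + 1993/6488·R4.
R5 ← R5 − 124057/32440·R4.
R5 ← R5 / (131144/80685).
R1 ← R1 + 2014/5379·R5.
R2 ← R2 + 5240/5379·R5.
R3 ← R3 + 12701/16137·R5.
R4 ← R4 + 8452/16137·R5.
Reading off the reduced rows gives x1 = 2, x2 = 3, x3 = 6, x4 = -1, x5 = 2.

x1 = 2, x2 = 3, x3 = 6, x4 = -1, x5 = 2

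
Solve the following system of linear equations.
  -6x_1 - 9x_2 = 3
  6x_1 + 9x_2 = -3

infinitely many solutions

Row-reduce:
R1 ← R1 / (-6).
R2 ← R2 − 6·R1.
Rank is 1 with 2 unknowns, leaving x_2 free.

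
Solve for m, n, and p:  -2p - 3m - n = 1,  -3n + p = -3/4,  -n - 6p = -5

m = -1, n = 1/2, p = 3/4

Row-reduce the augmented matrix:
R1 ← R1 / (-3).
R2 ← R2 / (-3).
R1 ← R1 − 1/3·R2.
R3 ← R3 + 1·R2.
R3 ← R3 / (-19/3).
R1 ← R1 − 7/9·R3.
R2 ← R2 + 1/3·R3.
Reading off the reduced rows gives m = -1, n = 1/2, p = 3/4.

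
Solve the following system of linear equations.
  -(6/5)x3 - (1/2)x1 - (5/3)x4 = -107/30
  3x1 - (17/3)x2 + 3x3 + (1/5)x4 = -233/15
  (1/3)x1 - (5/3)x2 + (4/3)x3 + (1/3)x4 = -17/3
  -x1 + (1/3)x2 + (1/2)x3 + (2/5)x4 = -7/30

no solution

Row-reduce:
R1 ← R1 / (-1/2).
R2 ← R2 − 3·R1.
R3 ← R3 − 1/3·R1.
R4 ← R4 + 1·R1.
R2 ← R2 / (-17/3).
R3 ← R3 + 5/3·R2.
R4 ← R4 − 1/3·R2.
R3 ← R3 / (451/255).
R1 ← R1 − 12/5·R3.
R2 ← R2 − 63/85·R3.
R4 ← R4 − 451/170·R3.
Row 4 reduces to 0 = 1/2, a contradiction. The system is inconsistent.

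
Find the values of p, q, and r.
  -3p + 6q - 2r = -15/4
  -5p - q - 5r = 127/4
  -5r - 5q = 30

Row-reduce the augmented matrix:
R1 ← R1 / (-3).
R2 ← R2 + 5·R1.
R2 ← R2 / (-11).
R1 ← R1 + 2·R2.
R3 ← R3 + 5·R2.
R3 ← R3 / (-140/33).
R1 ← R1 − 32/33·R3.
R2 ← R2 − 5/33·R3.
Reading off the reduced rows gives p = -11/4, q = -3, r = -3.

p = -11/4, q = -3, r = -3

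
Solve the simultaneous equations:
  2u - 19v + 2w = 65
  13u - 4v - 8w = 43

Row-reduce:
R1 ← R1 / (2).
R2 ← R2 − 13·R1.
R2 ← R2 / (239/2).
R1 ← R1 + 19/2·R2.
Rank is 2 with 3 unknowns, leaving w free.

infinitely many solutions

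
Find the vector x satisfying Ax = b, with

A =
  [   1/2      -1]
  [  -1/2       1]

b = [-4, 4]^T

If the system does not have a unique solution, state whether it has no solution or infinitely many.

infinitely many solutions

Row-reduce:
R1 ← R1 / (1/2).
R2 ← R2 + 1/2·R1.
Rank is 1 with 2 unknowns, leaving x_2 free.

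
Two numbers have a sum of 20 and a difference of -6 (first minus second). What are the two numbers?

first number: 7, second number: 13

Let x = first number, y = second number.
  y + x = 20
  x - y = -6
Row-reduce the augmented matrix:
R2 ← R2 − 1·R1.
R2 ← R2 / (-2).
R1 ← R1 − 1·R2.
Reading off the reduced rows gives x = 7, y = 13.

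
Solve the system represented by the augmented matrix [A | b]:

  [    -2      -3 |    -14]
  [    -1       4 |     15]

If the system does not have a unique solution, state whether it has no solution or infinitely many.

From equation 2: x_1 = -15 + 4·x_2.
Substitute into equation 1 and solve: x_2 = 4.
Then x_1 = 1.

x_1 = 1, x_2 = 4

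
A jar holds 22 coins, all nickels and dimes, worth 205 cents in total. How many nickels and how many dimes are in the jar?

nickels: 3, dimes: 19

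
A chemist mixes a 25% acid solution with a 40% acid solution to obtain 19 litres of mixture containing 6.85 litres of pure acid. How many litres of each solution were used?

litres of solution A: 5, litres of solution B: 14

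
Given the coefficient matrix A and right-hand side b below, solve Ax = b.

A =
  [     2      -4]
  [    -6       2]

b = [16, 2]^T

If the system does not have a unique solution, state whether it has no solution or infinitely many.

x_1 = -2, x_2 = -5

Row-reduce the augmented matrix:
R1 ← R1 / (2).
R2 ← R2 + 6·R1.
R2 ← R2 / (-10).
R1 ← R1 + 2·R2.
Reading off the reduced rows gives x_1 = -2, x_2 = -5.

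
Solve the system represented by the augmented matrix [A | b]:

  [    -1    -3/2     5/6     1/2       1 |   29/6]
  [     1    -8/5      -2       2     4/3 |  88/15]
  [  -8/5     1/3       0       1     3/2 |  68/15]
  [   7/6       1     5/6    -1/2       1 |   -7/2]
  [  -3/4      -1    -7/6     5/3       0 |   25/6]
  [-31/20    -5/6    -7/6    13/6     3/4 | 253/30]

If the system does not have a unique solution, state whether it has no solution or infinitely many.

no solution

Row-reduce:
R1 ← R1 / (-1).
R2 ← R2 − 1·R1.
R3 ← R3 + 8/5·R1.
R4 ← R4 − 7/6·R1.
R5 ← R5 + 3/4·R1.
R6 ← R6 + 31/20·R1.
R2 ← R2 / (-31/10).
R1 ← R1 − 3/2·R2.
R3 ← R3 − 41/15·R2.
R4 ← R4 + 3/4·R2.
R5 ← R5 − 1/8·R2.
R6 ← R6 − 179/120·R2.
R3 ← R3 / (-659/279).
R1 ← R1 + 130/93·R3.
R2 ← R2 − 35/93·R3.
R4 ← R4 − 1165/558·R3.
R5 ← R5 + 57/31·R3.
R6 ← R6 + 1685/558·R3.
R4 ← R4 / (6341/3954).
R1 ← R1 + 470/659·R4.
R2 ← R2 + 279/659·R4.
R3 ← R3 + 3354/3295·R4.
R5 ← R5 + 9473/19770·R4.
R6 ← R6 + 9473/19770·R4.
R5 ← R5 / (-1351369/1141380).
R1 ← R1 − 2870/6341·R5.
R2 ← R2 − 2783/6341·R5.
R3 ← R3 − 81571/63410·R5.
R4 ← R4 − 79055/38046·R5.
R6 ← R6 + 1351369/1141380·R5.
Row 6 reduces to 0 = 2, a contradiction. The system is inconsistent.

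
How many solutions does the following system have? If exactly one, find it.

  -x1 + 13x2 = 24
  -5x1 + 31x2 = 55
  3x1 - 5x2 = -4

no solution

Row-reduce:
R1 ← R1 / (-1).
R2 ← R2 + 5·R1.
R3 ← R3 − 3·R1.
R2 ← R2 / (-34).
R1 ← R1 + 13·R2.
R3 ← R3 − 34·R2.
Row 3 reduces to 0 = 3, a contradiction. The system is inconsistent.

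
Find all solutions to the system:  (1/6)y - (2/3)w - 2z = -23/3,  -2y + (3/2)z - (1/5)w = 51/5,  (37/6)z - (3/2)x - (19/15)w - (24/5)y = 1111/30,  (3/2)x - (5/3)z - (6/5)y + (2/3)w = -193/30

infinitely many solutions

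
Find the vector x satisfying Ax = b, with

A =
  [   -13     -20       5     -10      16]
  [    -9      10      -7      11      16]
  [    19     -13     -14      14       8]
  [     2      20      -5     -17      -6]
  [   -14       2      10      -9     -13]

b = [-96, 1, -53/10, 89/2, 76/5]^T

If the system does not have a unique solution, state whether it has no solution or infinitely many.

Row-reduce the augmented matrix:
R1 ← R1 / (-13).
R2 ← R2 + 9·R1.
R3 ← R3 − 19·R1.
R4 ← R4 − 2·R1.
R5 ← R5 + 14·R1.
R2 ← R2 / (310/13).
R1 ← R1 − 20/13·R2.
R3 ← R3 + 549/13·R2.
R4 ← R4 − 220/13·R2.
R5 ← R5 − 306/13·R2.
R3 ← R3 / (-3909/155).
R1 ← R1 − 9/31·R3.
R2 ← R2 + 68/155·R3.
R4 ← R4 − 99/31·R3.
R5 ← R5 − 2316/155·R3.
R4 ← R4 / (-71187/2606).
R1 ← R1 + 75/2606·R4.
R2 ← R2 − 1643/7818·R4.
R3 ← R3 + 9649/7818·R4.
R5 ← R5 − 3282/1303·R4.
R5 ← R5 / (-273125/23729).
R1 ← R1 + 25738/23729·R5.
R2 ← R2 + 108106/213561·R5.
R3 ← R3 + 320746/213561·R5.
R4 ← R4 − 5092/71187·R5.
Reading off the reduced rows gives x_1 = -1/2, x_2 = 8/5, x_3 = -5/2, x_4 = 1, x_5 = -3.

x_1 = -1/2, x_2 = 8/5, x_3 = -5/2, x_4 = 1, x_5 = -3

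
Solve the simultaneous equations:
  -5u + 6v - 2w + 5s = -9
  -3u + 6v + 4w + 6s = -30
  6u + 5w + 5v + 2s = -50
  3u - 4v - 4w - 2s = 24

u = -2, v = -5, w = -3, s = 1

Row-reduce the augmented matrix:
R1 ← R1 / (-5).
R2 ← R2 + 3·R1.
R3 ← R3 − 6·R1.
R4 ← R4 − 3·R1.
R2 ← R2 / (12/5).
R1 ← R1 + 6/5·R2.
R3 ← R3 − 61/5·R2.
R4 ← R4 + 2/5·R2.
R3 ← R3 / (-143/6).
R1 ← R1 − 3·R3.
R2 ← R2 − 13/6·R3.
R4 ← R4 + 13/3·R3.
R4 ← R4 / (31/11).
R1 ← R1 + 59/143·R4.
R2 ← R2 − 13/22·R4.
R3 ← R3 − 87/286·R4.
Reading off the reduced rows gives u = -2, v = -5, w = -3, s = 1.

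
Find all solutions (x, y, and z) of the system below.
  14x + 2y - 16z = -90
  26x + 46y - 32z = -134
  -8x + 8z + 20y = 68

Row-reduce:
R1 ← R1 / (14).
R2 ← R2 − 26·R1.
R3 ← R3 + 8·R1.
R2 ← R2 / (296/7).
R1 ← R1 − 1/7·R2.
R3 ← R3 − 148/7·R2.
Rank is 2 with 3 unknowns, leaving z free.

infinitely many solutions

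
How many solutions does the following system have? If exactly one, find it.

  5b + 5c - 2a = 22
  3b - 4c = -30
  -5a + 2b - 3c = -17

a = -1, b = -2, c = 6

Row-reduce the augmented matrix:
R1 ← R1 / (-2).
R3 ← R3 + 5·R1.
R2 ← R2 / (3).
R1 ← R1 + 5/2·R2.
R3 ← R3 + 21/2·R2.
R3 ← R3 / (-59/2).
R1 ← R1 + 35/6·R3.
R2 ← R2 + 4/3·R3.
Reading off the reduced rows gives a = -1, b = -2, c = 6.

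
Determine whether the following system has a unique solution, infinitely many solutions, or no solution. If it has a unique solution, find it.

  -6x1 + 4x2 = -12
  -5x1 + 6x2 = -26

x1 = -2, x2 = -6

Row-reduce the augmented matrix:
R1 ← R1 / (-6).
R2 ← R2 + 5·R1.
R2 ← R2 / (8/3).
R1 ← R1 + 2/3·R2.
Reading off the reduced rows gives x1 = -2, x2 = -6.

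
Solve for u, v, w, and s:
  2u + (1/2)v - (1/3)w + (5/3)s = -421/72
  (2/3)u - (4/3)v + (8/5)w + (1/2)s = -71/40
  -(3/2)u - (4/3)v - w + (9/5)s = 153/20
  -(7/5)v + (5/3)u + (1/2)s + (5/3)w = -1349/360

u = -2, v = -11/4, w = -7/3, s = -3/4

Row-reduce the augmented matrix:
R1 ← R1 / (2).
R2 ← R2 − 2/3·R1.
R3 ← R3 + 3/2·R1.
R4 ← R4 − 5/3·R1.
R2 ← R2 / (-3/2).
R1 ← R1 − 1/4·R2.
R3 ← R3 + 23/24·R2.
R4 ← R4 + 109/60·R2.
R3 ← R3 / (-949/405).
R1 ← R1 − 16/135·R3.
R2 ← R2 + 154/135·R3.
R4 ← R4 + 259/2025·R3.
R4 ← R4 / (-43363/43800).
R1 ← R1 − 1431/1460·R4.
R2 ← R2 + 2139/1460·R4.
R3 ← R3 + 769/584·R4.
Reading off the reduced rows gives u = -2, v = -11/4, w = -7/3, s = -3/4.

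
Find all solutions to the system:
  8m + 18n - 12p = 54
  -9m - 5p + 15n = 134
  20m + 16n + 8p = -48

m = -6, n = 5, p = -1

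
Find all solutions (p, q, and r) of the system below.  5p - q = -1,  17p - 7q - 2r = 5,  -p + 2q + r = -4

infinitely many solutions

Row-reduce:
R1 ← R1 / (5).
R2 ← R2 − 17·R1.
R3 ← R3 + 1·R1.
R2 ← R2 / (-18/5).
R1 ← R1 + 1/5·R2.
R3 ← R3 − 9/5·R2.
Rank is 2 with 3 unknowns, leaving r free.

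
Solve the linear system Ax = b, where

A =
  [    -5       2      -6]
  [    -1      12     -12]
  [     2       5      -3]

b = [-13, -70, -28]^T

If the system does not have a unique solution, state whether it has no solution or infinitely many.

no solution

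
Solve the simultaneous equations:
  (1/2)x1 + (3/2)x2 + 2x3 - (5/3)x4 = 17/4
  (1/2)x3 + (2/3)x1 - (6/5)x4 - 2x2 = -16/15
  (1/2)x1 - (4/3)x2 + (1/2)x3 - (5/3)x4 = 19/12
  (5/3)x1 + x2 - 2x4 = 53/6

x1 = 1/2, x2 = 2, x3 = -2, x4 = -3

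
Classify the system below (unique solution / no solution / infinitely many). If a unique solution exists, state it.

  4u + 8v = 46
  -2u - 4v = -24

no solution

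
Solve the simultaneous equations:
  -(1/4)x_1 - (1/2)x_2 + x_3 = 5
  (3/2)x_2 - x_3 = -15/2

infinitely many solutions

Row-reduce:
R1 ← R1 / (-1/4).
R2 ← R2 / (3/2).
R1 ← R1 − 2·R2.
Rank is 2 with 3 unknowns, leaving x_3 free.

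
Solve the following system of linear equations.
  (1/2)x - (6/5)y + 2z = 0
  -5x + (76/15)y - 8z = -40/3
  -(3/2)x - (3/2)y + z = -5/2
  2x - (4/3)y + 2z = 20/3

Row-reduce the augmented matrix:
R1 ← R1 / (1/2).
R2 ← R2 + 5·R1.
R3 ← R3 + 3/2·R1.
R4 ← R4 − 2·R1.
R2 ← R2 / (-104/15).
R1 ← R1 + 12/5·R2.
R3 ← R3 + 51/10·R2.
R4 ← R4 − 52/15·R2.
R3 ← R3 / (-95/52).
R1 ← R1 + 2/13·R3.
R2 ← R2 + 45/26·R3.
R4 reduces to 0 = 0, so the extra equation is consistent.
Reading off the reduced rows gives x = 4, y = -5, z = -4.

x = 4, y = -5, z = -4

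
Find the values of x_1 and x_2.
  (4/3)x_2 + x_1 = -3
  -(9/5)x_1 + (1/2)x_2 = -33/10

x_1 = 1, x_2 = -3

From equation 1: x_1 = -3 − 4/3·x_2.
Substitute into equation 2 and solve: x_2 = -3.
Then x_1 = 1.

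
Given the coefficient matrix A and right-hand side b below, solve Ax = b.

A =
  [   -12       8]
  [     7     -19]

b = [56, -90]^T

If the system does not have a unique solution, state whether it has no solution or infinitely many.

x_1 = -2, x_2 = 4

Row-reduce the augmented matrix:
R1 ← R1 / (-12).
R2 ← R2 − 7·R1.
R2 ← R2 / (-43/3).
R1 ← R1 + 2/3·R2.
Reading off the reduced rows gives x_1 = -2, x_2 = 4.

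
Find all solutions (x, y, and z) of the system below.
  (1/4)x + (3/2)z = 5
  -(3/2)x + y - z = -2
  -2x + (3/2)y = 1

Row-reduce:
R1 ← R1 / (1/4).
R2 ← R2 + 3/2·R1.
R3 ← R3 + 2·R1.
R3 ← R3 − 3/2·R2.
Row 3 reduces to 0 = -1, a contradiction. The system is inconsistent.

no solution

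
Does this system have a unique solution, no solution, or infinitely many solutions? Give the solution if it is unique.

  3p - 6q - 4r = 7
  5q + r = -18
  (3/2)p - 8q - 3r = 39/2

no solution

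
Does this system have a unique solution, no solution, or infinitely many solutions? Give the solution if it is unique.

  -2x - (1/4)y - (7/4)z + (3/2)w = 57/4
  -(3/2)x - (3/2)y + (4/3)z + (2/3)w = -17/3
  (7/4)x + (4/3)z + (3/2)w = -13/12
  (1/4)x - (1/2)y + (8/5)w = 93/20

x = -1, y = 3, z = -4, w = 4

Row-reduce the augmented matrix:
R1 ← R1 / (-2).
R2 ← R2 + 3/2·R1.
R3 ← R3 − 7/4·R1.
R4 ← R4 − 1/4·R1.
R2 ← R2 / (-21/16).
R1 ← R1 − 1/8·R2.
R3 ← R3 + 7/32·R2.
R4 ← R4 + 17/32·R2.
R3 ← R3 / (-23/36).
R1 ← R1 − 71/63·R3.
R2 ← R2 + 127/63·R3.
R4 ← R4 + 325/252·R3.
R4 ← R4 / (-18637/4830).
R1 ← R1 − 2078/483·R4.
R2 ← R2 + 4234/483·R4.
R3 ← R3 + 104/23·R4.
Reading off the reduced rows gives x = -1, y = 3, z = -4, w = 4.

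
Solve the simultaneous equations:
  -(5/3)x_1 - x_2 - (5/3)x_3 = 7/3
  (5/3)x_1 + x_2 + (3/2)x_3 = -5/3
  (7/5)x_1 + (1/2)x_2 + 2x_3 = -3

x_1 = 5, x_2 = -4, x_3 = -4

Row-reduce the augmented matrix:
R1 ← R1 / (-5/3).
R2 ← R2 − 5/3·R1.
R3 ← R3 − 7/5·R1.
Swap R2 and R3.
R2 ← R2 / (-17/50).
R1 ← R1 − 3/5·R2.
R3 ← R3 / (-1/6).
R1 ← R1 − 35/17·R3.
R2 ← R2 + 30/17·R3.
Reading off the reduced rows gives x_1 = 5, x_2 = -4, x_3 = -4.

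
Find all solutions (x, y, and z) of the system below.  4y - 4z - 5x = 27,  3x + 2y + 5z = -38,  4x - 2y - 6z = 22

Row-reduce the augmented matrix:
R1 ← R1 / (-5).
R2 ← R2 − 3·R1.
R3 ← R3 − 4·R1.
R2 ← R2 / (22/5).
R1 ← R1 + 4/5·R2.
R3 ← R3 − 6/5·R2.
R3 ← R3 / (-109/11).
R1 ← R1 − 14/11·R3.
R2 ← R2 − 13/22·R3.
Reading off the reduced rows gives x = -3, y = -2, z = -5.

x = -3, y = -2, z = -5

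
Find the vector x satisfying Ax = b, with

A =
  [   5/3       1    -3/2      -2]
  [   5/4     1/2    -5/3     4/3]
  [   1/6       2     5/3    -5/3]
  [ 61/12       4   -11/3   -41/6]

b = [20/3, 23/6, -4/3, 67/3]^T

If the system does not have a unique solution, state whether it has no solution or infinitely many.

Row-reduce:
R1 ← R1 / (5/3).
R2 ← R2 − 5/4·R1.
R3 ← R3 − 1/6·R1.
R4 ← R4 − 61/12·R1.
R2 ← R2 / (-1/4).
R1 ← R1 − 3/5·R2.
R3 ← R3 − 19/10·R2.
R4 ← R4 − 19/20·R2.
R3 ← R3 / (-23/10).
R1 ← R1 + 11/5·R3.
R2 ← R2 − 13/6·R3.
R4 ← R4 + 23/20·R3.
Row 4 reduces to 0 = 3, a contradiction. The system is inconsistent.

no solution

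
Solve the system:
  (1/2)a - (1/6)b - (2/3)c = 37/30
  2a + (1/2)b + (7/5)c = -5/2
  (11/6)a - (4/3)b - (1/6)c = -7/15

Row-reduce the augmented matrix:
R1 ← R1 / (1/2).
R2 ← R2 − 2·R1.
R3 ← R3 − 11/6·R1.
R2 ← R2 / (7/6).
R1 ← R1 + 1/3·R2.
R3 ← R3 + 13/18·R2.
R3 ← R3 / (1007/210).
R1 ← R1 + 6/35·R3.
R2 ← R2 − 122/35·R3.
Reading off the reduced rows gives a = 0, b = 3/5, c = -2.

a = 0, b = 3/5, c = -2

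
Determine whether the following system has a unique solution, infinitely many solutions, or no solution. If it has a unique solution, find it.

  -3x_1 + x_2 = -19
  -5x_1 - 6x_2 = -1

x_1 = 5, x_2 = -4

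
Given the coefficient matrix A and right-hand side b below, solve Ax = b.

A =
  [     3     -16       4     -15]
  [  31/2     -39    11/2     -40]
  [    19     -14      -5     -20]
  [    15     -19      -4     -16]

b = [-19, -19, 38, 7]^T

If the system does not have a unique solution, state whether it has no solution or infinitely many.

infinitely many solutions

Row-reduce:
R1 ← R1 / (3).
R2 ← R2 − 31/2·R1.
R3 ← R3 − 19·R1.
R4 ← R4 − 15·R1.
R2 ← R2 / (131/3).
R1 ← R1 + 16/3·R2.
R3 ← R3 − 262/3·R2.
R4 ← R4 − 61·R2.
Swap R3 and R4.
R3 ← R3 / (-737/262).
R1 ← R1 + 68/131·R3.
R2 ← R2 + 91/262·R3.
Rank is 3 with 4 unknowns, leaving x_4 free.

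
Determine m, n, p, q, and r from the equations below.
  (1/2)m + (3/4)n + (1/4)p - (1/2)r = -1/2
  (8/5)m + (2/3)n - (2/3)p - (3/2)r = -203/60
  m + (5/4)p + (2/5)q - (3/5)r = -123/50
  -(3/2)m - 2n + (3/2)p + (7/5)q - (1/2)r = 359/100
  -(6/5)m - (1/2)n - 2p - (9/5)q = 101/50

Row-reduce the augmented matrix:
R1 ← R1 / (1/2).
R2 ← R2 − 8/5·R1.
R3 ← R3 − 1·R1.
R4 ← R4 + 3/2·R1.
R5 ← R5 + 6/5·R1.
R2 ← R2 / (-26/15).
R1 ← R1 − 3/2·R2.
R3 ← R3 + 3/2·R2.
R4 ← R4 − 1/4·R2.
R5 ← R5 − 13/10·R2.
R3 ← R3 / (105/52).
R1 ← R1 + 10/13·R3.
R2 ← R2 − 11/13·R3.
R4 ← R4 − 53/26·R3.
R5 ← R5 + 5/2·R3.
R4 ← R4 / (523/525).
R1 ← R1 − 16/105·R4.
R2 ← R2 + 88/525·R4.
R3 ← R3 − 104/525·R4.
R5 ← R5 + 137/105·R4.
R5 ← R5 / (-156983/41840).
R1 ← R1 + 1849/4184·R5.
R2 ← R2 + 6029/10460·R5.
R3 ← R3 − 1603/2615·R5.
R4 ← R4 + 19337/8368·R5.
Reading off the reduced rows gives m = -3, n = 1, p = 0, q = 3/5, r = -1/2.

m = -3, n = 1, p = 0, q = 3/5, r = -1/2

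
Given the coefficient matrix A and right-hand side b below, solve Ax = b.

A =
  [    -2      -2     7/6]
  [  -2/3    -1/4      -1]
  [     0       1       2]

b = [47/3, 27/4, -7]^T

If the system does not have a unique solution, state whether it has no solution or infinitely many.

Row-reduce the augmented matrix:
R1 ← R1 / (-2).
R2 ← R2 + 2/3·R1.
R2 ← R2 / (5/12).
R1 ← R1 − 1·R2.
R3 ← R3 − 1·R2.
R3 ← R3 / (16/3).
R1 ← R1 − 11/4·R3.
R2 ← R2 + 10/3·R3.
Reading off the reduced rows gives x_1 = -6, x_2 = -3, x_3 = -2.

x_1 = -6, x_2 = -3, x_3 = -2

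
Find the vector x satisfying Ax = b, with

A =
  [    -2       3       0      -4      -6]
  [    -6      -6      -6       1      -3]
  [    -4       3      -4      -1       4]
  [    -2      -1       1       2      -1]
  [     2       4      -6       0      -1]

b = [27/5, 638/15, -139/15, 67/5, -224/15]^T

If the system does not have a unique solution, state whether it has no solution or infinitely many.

Row-reduce the augmented matrix:
R1 ← R1 / (-2).
R2 ← R2 + 6·R1.
R3 ← R3 + 4·R1.
R4 ← R4 + 2·R1.
R5 ← R5 − 2·R1.
R2 ← R2 / (-15).
R1 ← R1 + 3/2·R2.
R3 ← R3 + 3·R2.
R4 ← R4 + 4·R2.
R5 ← R5 − 7·R2.
R3 ← R3 / (-14/5).
R1 ← R1 − 3/5·R3.
R2 ← R2 − 2/5·R3.
R4 ← R4 − 13/5·R3.
R5 ← R5 + 44/5·R3.
R4 ← R4 / (139/21).
R1 ← R1 − 23/14·R4.
R2 ← R2 + 5/21·R4.
R3 ← R3 + 11/7·R4.
R5 ← R5 + 247/21·R4.
R5 ← R5 / (-4901/278).
R1 ← R1 − 579/556·R5.
R2 ← R2 − 369/278·R5.
R3 ← R3 + 214/139·R5.
R4 ← R4 − 549/278·R5.
Reading off the reduced rows gives x_1 = -8/3, x_2 = -3, x_3 = 0, x_4 = 4/3, x_5 = -12/5.

x_1 = -8/3, x_2 = -3, x_3 = 0, x_4 = 4/3, x_5 = -12/5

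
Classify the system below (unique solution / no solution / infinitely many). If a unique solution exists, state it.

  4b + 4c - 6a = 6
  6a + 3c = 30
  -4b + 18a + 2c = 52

Row-reduce:
R1 ← R1 / (-6).
R2 ← R2 − 6·R1.
R3 ← R3 − 18·R1.
R2 ← R2 / (4).
R1 ← R1 + 2/3·R2.
R3 ← R3 − 8·R2.
Row 3 reduces to 0 = -2, a contradiction. The system is inconsistent.

no solution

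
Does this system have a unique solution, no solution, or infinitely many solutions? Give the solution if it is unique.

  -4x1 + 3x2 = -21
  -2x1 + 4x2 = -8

x1 = 6, x2 = 1

Row-reduce the augmented matrix:
R1 ← R1 / (-4).
R2 ← R2 + 2·R1.
R2 ← R2 / (5/2).
R1 ← R1 + 3/4·R2.
Reading off the reduced rows gives x1 = 6, x2 = 1.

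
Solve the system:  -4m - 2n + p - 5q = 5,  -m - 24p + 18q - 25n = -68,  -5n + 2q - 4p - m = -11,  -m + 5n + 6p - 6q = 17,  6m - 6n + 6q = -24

no solution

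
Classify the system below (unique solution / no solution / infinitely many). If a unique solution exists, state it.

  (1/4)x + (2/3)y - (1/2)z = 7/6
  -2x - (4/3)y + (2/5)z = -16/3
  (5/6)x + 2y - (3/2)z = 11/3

x = 2, y = 1, z = 0

Row-reduce the augmented matrix:
R1 ← R1 / (1/4).
R2 ← R2 + 2·R1.
R3 ← R3 − 5/6·R1.
R2 ← R2 / (4).
R1 ← R1 − 8/3·R2.
R3 ← R3 + 2/9·R2.
R3 ← R3 / (-1/30).
R1 ← R1 − 2/5·R3.
R2 ← R2 + 9/10·R3.
Reading off the reduced rows gives x = 2, y = 1, z = 0.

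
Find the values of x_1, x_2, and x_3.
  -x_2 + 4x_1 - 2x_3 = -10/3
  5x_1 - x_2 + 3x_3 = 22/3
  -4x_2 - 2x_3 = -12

Row-reduce the augmented matrix:
R1 ← R1 / (4).
R2 ← R2 − 5·R1.
R2 ← R2 / (1/4).
R1 ← R1 + 1/4·R2.
R3 ← R3 + 4·R2.
R3 ← R3 / (86).
R1 ← R1 − 5·R3.
R2 ← R2 − 22·R3.
Reading off the reduced rows gives x_1 = 2/3, x_2 = 2, x_3 = 2.

x_1 = 2/3, x_2 = 2, x_3 = 2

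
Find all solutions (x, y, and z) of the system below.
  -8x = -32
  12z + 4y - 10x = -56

infinitely many solutions

Row-reduce:
R1 ← R1 / (-8).
R2 ← R2 + 10·R1.
R2 ← R2 / (4).
Rank is 2 with 3 unknowns, leaving z free.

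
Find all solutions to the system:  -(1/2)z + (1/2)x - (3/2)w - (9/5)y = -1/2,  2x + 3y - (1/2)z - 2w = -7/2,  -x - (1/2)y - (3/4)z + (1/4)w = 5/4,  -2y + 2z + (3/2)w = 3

no solution

Row-reduce:
R1 ← R1 / (1/2).
R2 ← R2 − 2·R1.
R3 ← R3 + 1·R1.
R2 ← R2 / (51/5).
R1 ← R1 + 18/5·R2.
R3 ← R3 + 41/10·R2.
R4 ← R4 + 2·R2.
R3 ← R3 / (-39/34).
R1 ← R1 + 8/17·R3.
R2 ← R2 − 5/34·R3.
R4 ← R4 − 39/17·R3.
Row 4 reduces to 0 = 2, a contradiction. The system is inconsistent.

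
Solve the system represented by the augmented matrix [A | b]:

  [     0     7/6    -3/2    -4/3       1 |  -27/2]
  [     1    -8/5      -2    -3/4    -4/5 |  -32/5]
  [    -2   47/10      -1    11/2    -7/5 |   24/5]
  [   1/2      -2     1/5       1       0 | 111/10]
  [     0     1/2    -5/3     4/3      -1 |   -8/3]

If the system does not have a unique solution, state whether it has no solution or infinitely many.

Row-reduce:
Swap R1 and R2.
R3 ← R3 + 2·R1.
R4 ← R4 − 1/2·R1.
R2 ← R2 / (7/6).
R1 ← R1 + 8/5·R2.
R3 ← R3 − 3/2·R2.
R4 ← R4 + 6/5·R2.
R5 ← R5 − 1/2·R2.
R3 ← R3 / (-43/14).
R1 ← R1 + 142/35·R3.
R2 ← R2 + 9/7·R3.
R4 ← R4 + 12/35·R3.
R5 ← R5 + 43/42·R3.
R4 ← R4 / (-1091/1720).
R1 ← R1 + 8709/860·R4.
R2 ← R2 + 152/43·R4.
R3 ← R3 + 80/43·R4.
Rank is 4 with 5 unknowns, leaving x_5 free.

infinitely many solutions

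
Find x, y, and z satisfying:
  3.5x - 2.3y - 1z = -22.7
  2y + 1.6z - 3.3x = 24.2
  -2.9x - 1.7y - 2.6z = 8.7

x = -6, y = -1, z = 4

Row-reduce the augmented matrix:
R1 ← R1 / (7/2).
R2 ← R2 + 33/10·R1.
R3 ← R3 + 29/10·R1.
R2 ← R2 / (-59/350).
R1 ← R1 + 23/35·R2.
R3 ← R3 + 631/175·R2.
R3 ← R3 / (-5158/295).
R1 ← R1 + 168/59·R3.
R2 ← R2 + 230/59·R3.
Reading off the reduced rows gives x = -6, y = -1, z = 4.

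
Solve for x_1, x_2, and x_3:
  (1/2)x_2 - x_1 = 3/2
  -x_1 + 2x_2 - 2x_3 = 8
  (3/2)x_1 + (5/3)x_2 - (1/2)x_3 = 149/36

x_1 = -1/3, x_2 = 7/3, x_3 = -3/2

Row-reduce the augmented matrix:
R1 ← R1 / (-1).
R2 ← R2 + 1·R1.
R3 ← R3 − 3/2·R1.
R2 ← R2 / (3/2).
R1 ← R1 + 1/2·R2.
R3 ← R3 − 29/12·R2.
R3 ← R3 / (49/18).
R1 ← R1 + 2/3·R3.
R2 ← R2 + 4/3·R3.
Reading off the reduced rows gives x_1 = -1/3, x_2 = 7/3, x_3 = -3/2.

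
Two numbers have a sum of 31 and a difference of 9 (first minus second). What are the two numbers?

first number: 20, second number: 11

Let x = first number, y = second number.
  x + y = 31
  x - y = 9
Row-reduce the augmented matrix:
R2 ← R2 − 1·R1.
R2 ← R2 / (-2).
R1 ← R1 − 1·R2.
Reading off the reduced rows gives x = 20, y = 11.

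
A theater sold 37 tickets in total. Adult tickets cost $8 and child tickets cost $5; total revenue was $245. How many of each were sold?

adult tickets: 20, child tickets: 17

Let a = adult tickets, c = child tickets.
  a + c = 37
  8a + 5c = 245
Row-reduce the augmented matrix:
R2 ← R2 − 8·R1.
R2 ← R2 / (-3).
R1 ← R1 − 1·R2.
Reading off the reduced rows gives a = 20, c = 17.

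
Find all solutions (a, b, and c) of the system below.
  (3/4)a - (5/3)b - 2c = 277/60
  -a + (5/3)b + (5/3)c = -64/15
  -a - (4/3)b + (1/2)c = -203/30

Row-reduce the augmented matrix:
R1 ← R1 / (3/4).
R2 ← R2 + 1·R1.
R3 ← R3 + 1·R1.
R2 ← R2 / (-5/9).
R1 ← R1 + 20/9·R2.
R3 ← R3 + 32/9·R2.
R3 ← R3 / (127/30).
R1 ← R1 − 4/3·R3.
R2 ← R2 − 9/5·R3.
Reading off the reduced rows gives a = 13/5, b = 2, c = -3.

a = 13/5, b = 2, c = -3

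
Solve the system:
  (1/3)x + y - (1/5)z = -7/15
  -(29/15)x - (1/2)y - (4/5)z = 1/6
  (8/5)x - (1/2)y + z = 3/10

Row-reduce:
R1 ← R1 / (1/3).
R2 ← R2 + 29/15·R1.
R3 ← R3 − 8/5·R1.
R2 ← R2 / (53/10).
R1 ← R1 − 3·R2.
R3 ← R3 + 53/10·R2.
Rank is 2 with 3 unknowns, leaving z free.

infinitely many solutions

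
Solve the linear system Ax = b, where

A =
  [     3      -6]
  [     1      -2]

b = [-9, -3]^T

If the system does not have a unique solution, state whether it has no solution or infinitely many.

infinitely many solutions

Row-reduce:
R1 ← R1 / (3).
R2 ← R2 − 1·R1.
Rank is 1 with 2 unknowns, leaving x_2 free.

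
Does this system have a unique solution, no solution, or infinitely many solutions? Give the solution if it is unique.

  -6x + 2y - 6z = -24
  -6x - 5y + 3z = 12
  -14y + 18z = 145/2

no solution

Row-reduce:
R1 ← R1 / (-6).
R2 ← R2 + 6·R1.
R2 ← R2 / (-7).
R1 ← R1 + 1/3·R2.
R3 ← R3 + 14·R2.
Row 3 reduces to 0 = 1/2, a contradiction. The system is inconsistent.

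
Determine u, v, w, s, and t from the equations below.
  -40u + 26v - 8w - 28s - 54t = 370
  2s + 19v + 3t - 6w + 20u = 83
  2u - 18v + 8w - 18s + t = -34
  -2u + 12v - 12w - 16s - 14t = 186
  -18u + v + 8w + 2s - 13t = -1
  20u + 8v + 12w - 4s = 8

u = 1, v = 3, w = -4, s = -3, t = -4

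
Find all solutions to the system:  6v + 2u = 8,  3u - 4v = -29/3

u = -1, v = 5/3

Row-reduce the augmented matrix:
R1 ← R1 / (2).
R2 ← R2 − 3·R1.
R2 ← R2 / (-13).
R1 ← R1 − 3·R2.
Reading off the reduced rows gives u = -1, v = 5/3.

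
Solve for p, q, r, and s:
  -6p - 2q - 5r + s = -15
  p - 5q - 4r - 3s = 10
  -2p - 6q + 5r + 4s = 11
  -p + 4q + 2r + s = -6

Row-reduce the augmented matrix:
R1 ← R1 / (-6).
R2 ← R2 − 1·R1.
R3 ← R3 + 2·R1.
R4 ← R4 + 1·R1.
R2 ← R2 / (-16/3).
R1 ← R1 − 1/3·R2.
R3 ← R3 + 16/3·R2.
R4 ← R4 − 13/3·R2.
R3 ← R3 / (23/2).
R1 ← R1 − 17/32·R3.
R2 ← R2 − 29/32·R3.
R4 ← R4 + 35/32·R3.
R4 ← R4 / (-313/368).
R1 ← R1 + 237/368·R4.
R2 ← R2 − 7/368·R4.
R3 ← R3 − 13/23·R4.
Reading off the reduced rows gives p = 0, q = -2, r = 3, s = -4.

p = 0, q = -2, r = 3, s = -4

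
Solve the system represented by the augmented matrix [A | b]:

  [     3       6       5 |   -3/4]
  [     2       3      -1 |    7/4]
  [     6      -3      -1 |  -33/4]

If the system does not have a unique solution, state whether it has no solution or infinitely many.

x_1 = -1, x_2 = 1, x_3 = -3/4

Row-reduce the augmented matrix:
R1 ← R1 / (3).
R2 ← R2 − 2·R1.
R3 ← R3 − 6·R1.
R2 ← R2 / (-1).
R1 ← R1 − 2·R2.
R3 ← R3 + 15·R2.
R3 ← R3 / (54).
R1 ← R1 + 7·R3.
R2 ← R2 − 13/3·R3.
Reading off the reduced rows gives x_1 = -1, x_2 = 1, x_3 = -3/4.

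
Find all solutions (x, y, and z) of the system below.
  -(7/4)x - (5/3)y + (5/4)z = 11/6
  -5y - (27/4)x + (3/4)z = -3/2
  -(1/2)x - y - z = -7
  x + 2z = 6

Row-reduce:
R1 ← R1 / (-7/4).
R2 ← R2 + 27/4·R1.
R3 ← R3 + 1/2·R1.
R4 ← R4 − 1·R1.
R2 ← R2 / (10/7).
R1 ← R1 − 20/21·R2.
R3 ← R3 + 11/21·R2.
R4 ← R4 + 20/21·R2.
R3 ← R3 / (-57/20).
R1 ← R1 − 2·R3.
R2 ← R2 + 57/20·R3.
Row 4 reduces to 0 = 4/3, a contradiction. The system is inconsistent.

no solution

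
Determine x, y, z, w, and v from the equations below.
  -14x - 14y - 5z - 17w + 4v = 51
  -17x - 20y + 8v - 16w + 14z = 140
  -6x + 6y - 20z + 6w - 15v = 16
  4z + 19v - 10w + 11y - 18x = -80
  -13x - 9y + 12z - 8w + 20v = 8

x = -4, y = -4, z = 4, w = 1, v = -6

Row-reduce the augmented matrix:
R1 ← R1 / (-14).
R2 ← R2 + 17·R1.
R3 ← R3 + 6·R1.
R4 ← R4 + 18·R1.
R5 ← R5 + 13·R1.
R2 ← R2 / (-3).
R1 ← R1 − 1·R2.
R3 ← R3 − 12·R2.
R4 ← R4 − 29·R2.
R5 ← R5 − 4·R2.
R3 ← R3 / (437/7).
R1 ← R1 − 148/21·R3.
R2 ← R2 + 281/42·R3.
R4 ← R4 − 8587/42·R3.
R5 ← R5 − 1823/42·R3.
R4 ← R4 / (-62395/1311).
R1 ← R1 + 1094/1311·R4.
R2 ← R2 − 2447/1311·R4.
R3 ← R3 − 223/437·R4.
R5 ← R5 + 10715/1311·R4.
R5 ← R5 / (167589/12479).
R1 ← R1 − 13481/62395·R5.
R2 ← R2 − 48382/62395·R5.
R3 ← R3 − 69063/124790·R5.
R4 ← R4 + 151567/124790·R5.
Reading off the reduced rows gives x = -4, y = -4, z = 4, w = 1, v = -6.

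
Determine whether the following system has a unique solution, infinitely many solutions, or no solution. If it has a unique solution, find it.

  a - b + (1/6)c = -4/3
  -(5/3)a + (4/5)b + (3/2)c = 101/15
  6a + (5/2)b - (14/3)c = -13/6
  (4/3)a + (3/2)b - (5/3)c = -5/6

Row-reduce:
R2 ← R2 + 5/3·R1.
R3 ← R3 − 6·R1.
R4 ← R4 − 4/3·R1.
R2 ← R2 / (-13/15).
R1 ← R1 + 1·R2.
R3 ← R3 − 17/2·R2.
R4 ← R4 − 17/6·R2.
R3 ← R3 / (153/13).
R1 ← R1 + 49/26·R3.
R2 ← R2 + 80/39·R3.
R4 ← R4 − 51/13·R3.
Row 4 reduces to 0 = -1, a contradiction. The system is inconsistent.

no solution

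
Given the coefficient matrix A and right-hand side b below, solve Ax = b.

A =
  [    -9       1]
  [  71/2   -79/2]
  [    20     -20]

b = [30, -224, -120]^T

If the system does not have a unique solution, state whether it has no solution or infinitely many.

no solution

Row-reduce:
R1 ← R1 / (-9).
R2 ← R2 − 71/2·R1.
R3 ← R3 − 20·R1.
R2 ← R2 / (-320/9).
R1 ← R1 + 1/9·R2.
R3 ← R3 + 160/9·R2.
Row 3 reduces to 0 = -1/2, a contradiction. The system is inconsistent.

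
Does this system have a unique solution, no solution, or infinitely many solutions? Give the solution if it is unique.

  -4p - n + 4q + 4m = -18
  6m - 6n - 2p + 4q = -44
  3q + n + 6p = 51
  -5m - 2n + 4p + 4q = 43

m = -3, n = 6, p = 5, q = 5

Row-reduce the augmented matrix:
R1 ← R1 / (4).
R2 ← R2 − 6·R1.
R4 ← R4 + 5·R1.
R2 ← R2 / (-9/2).
R1 ← R1 + 1/4·R2.
R3 ← R3 − 1·R2.
R4 ← R4 + 13/4·R2.
R3 ← R3 / (62/9).
R1 ← R1 + 11/9·R3.
R2 ← R2 + 8/9·R3.
R4 ← R4 + 35/9·R3.
R4 ← R4 / (737/62).
R1 ← R1 − 97/62·R4.
R2 ← R2 − 24/31·R4.
R3 ← R3 − 23/62·R4.
Reading off the reduced rows gives m = -3, n = 6, p = 5, q = 5.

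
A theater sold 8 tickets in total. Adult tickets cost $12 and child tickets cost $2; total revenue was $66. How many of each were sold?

adult tickets: 5, child tickets: 3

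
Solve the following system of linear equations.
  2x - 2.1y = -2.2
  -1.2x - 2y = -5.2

x = 1, y = 2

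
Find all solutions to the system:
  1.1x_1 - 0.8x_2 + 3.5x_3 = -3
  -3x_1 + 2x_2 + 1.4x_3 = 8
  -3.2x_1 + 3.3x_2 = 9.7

x_1 = -2, x_2 = 1, x_3 = 0

Row-reduce the augmented matrix:
R1 ← R1 / (11/10).
R2 ← R2 + 3·R1.
R3 ← R3 + 16/5·R1.
R2 ← R2 / (-2/11).
R1 ← R1 + 8/11·R2.
R3 ← R3 − 107/110·R2.
R3 ← R3 / (3437/50).
R1 ← R1 + 203/5·R3.
R2 ← R2 + 301/5·R3.
Reading off the reduced rows gives x_1 = -2, x_2 = 1, x_3 = 0.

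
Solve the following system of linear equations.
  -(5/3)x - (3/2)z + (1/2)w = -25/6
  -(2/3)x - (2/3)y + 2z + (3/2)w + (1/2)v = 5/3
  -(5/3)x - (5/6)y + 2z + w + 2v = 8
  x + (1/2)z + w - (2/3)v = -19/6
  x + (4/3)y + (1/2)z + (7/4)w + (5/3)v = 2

Row-reduce the augmented matrix:
R1 ← R1 / (-5/3).
R2 ← R2 + 2/3·R1.
R3 ← R3 + 5/3·R1.
R4 ← R4 − 1·R1.
R5 ← R5 − 1·R1.
R2 ← R2 / (-2/3).
R3 ← R3 + 5/6·R2.
R5 ← R5 − 4/3·R2.
R3 ← R3 / (1/4).
R1 ← R1 − 9/10·R3.
R2 ← R2 + 39/10·R3.
R4 ← R4 + 2/5·R3.
R5 ← R5 − 24/5·R3.
R4 ← R4 / (-1/2).
R1 ← R1 − 15/4·R4.
R2 ← R2 + 39/2·R4.
R3 ← R3 + 9/2·R4.
R5 ← R5 − 105/4·R4.
R5 ← R5 / (1703/30).
R1 ← R1 − 131/20·R5.
R2 ← R2 + 391/10·R5.
R3 ← R3 + 83/10·R5.
R4 ← R4 + 46/15·R5.
Reading off the reduced rows gives x = 1, y = -2, z = 1, w = -2, v = 4.

x = 1, y = -2, z = 1, w = -2, v = 4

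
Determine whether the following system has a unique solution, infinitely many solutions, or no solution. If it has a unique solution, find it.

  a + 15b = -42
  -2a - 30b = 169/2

Row-reduce:
R2 ← R2 + 2·R1.
Row 2 reduces to 0 = 1/2, a contradiction. The system is inconsistent.

no solution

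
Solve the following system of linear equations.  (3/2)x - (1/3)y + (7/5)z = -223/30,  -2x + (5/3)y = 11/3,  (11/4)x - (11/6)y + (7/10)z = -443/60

infinitely many solutions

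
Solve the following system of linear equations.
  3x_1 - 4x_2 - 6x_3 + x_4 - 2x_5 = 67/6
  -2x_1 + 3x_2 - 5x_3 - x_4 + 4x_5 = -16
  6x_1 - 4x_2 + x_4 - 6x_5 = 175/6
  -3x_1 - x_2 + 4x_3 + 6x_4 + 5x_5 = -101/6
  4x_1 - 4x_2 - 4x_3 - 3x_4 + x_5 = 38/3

Row-reduce the augmented matrix:
R1 ← R1 / (3).
R2 ← R2 + 2·R1.
R3 ← R3 − 6·R1.
R4 ← R4 + 3·R1.
R5 ← R5 − 4·R1.
R2 ← R2 / (1/3).
R1 ← R1 + 4/3·R2.
R3 ← R3 − 4·R2.
R4 ← R4 + 5·R2.
R5 ← R5 − 4/3·R2.
R3 ← R3 / (120).
R1 ← R1 + 38·R3.
R2 ← R2 + 27·R3.
R4 ← R4 + 137·R3.
R5 ← R5 − 40·R3.
R4 ← R4 / (217/40).
R1 ← R1 + 1/20·R4.
R2 ← R2 + 13/40·R4.
R3 ← R3 − 1/40·R4.
R5 ← R5 + 4·R4.
R5 ← R5 / (4829/651).
R1 ← R1 + 158/217·R5.
R2 ← R2 − 391/651·R5.
R3 ← R3 + 197/651·R5.
R4 ← R4 − 502/651·R5.
Reading off the reduced rows gives x_1 = 3, x_2 = -2/3, x_3 = 1/2, x_4 = -1/2, x_5 = -3/2.

x_1 = 3, x_2 = -2/3, x_3 = 1/2, x_4 = -1/2, x_5 = -3/2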